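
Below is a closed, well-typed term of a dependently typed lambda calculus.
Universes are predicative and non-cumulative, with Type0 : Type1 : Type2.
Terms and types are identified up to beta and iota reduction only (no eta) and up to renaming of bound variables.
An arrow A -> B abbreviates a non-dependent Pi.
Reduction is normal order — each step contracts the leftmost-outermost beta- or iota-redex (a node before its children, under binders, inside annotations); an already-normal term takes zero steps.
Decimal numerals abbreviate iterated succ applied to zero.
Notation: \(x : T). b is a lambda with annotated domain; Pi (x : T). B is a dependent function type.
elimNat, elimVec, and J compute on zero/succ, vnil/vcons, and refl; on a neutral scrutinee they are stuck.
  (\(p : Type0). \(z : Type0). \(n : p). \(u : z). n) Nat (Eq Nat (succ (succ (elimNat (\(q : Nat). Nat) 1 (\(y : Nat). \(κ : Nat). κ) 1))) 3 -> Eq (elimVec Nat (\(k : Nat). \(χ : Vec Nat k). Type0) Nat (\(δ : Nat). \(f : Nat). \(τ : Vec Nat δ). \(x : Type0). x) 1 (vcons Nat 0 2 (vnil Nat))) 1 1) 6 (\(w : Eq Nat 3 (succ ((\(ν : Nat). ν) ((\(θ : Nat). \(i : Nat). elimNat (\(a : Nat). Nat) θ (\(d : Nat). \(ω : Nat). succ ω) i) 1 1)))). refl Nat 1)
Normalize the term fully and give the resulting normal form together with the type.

reduced normal form:
  6
type:
  Nat
observation: 4 normal-order steps normalize the term, beginning with a beta-redex.


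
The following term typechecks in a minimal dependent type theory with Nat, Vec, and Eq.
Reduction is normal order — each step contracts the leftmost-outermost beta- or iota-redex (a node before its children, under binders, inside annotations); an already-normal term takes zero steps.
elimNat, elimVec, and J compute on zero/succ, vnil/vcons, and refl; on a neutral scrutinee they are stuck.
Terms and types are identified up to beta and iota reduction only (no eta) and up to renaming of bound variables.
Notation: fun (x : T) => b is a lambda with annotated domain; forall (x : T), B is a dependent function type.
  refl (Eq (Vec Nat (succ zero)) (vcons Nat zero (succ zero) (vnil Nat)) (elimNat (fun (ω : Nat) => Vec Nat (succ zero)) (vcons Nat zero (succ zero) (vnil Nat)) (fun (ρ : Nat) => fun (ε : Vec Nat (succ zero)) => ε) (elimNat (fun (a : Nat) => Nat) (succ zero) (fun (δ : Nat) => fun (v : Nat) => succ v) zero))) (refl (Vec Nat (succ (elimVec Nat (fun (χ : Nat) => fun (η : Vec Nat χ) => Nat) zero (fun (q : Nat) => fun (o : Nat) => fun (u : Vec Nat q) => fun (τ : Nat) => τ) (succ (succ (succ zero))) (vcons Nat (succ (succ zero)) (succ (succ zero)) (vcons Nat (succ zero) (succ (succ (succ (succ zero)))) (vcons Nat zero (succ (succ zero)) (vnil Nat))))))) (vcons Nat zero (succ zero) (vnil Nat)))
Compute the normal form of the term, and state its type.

resulting normal form:
  refl (Eq (Vec Nat (succ zero)) (vcons Nat zero (succ zero) (vnil Nat)) (vcons Nat zero (succ zero) (vnil Nat))) (refl (Vec Nat (succ zero)) (vcons Nat zero (succ zero) (vnil Nat)))
the term's type:
  Eq (Eq (Vec Nat (succ zero)) (vcons Nat zero (succ zero) (vnil Nat)) (vcons Nat zero (succ zero) (vnil Nat))) (refl (Vec Nat (succ zero)) (vcons Nat zero (succ zero) (vnil Nat))) (refl (Vec Nat (succ zero)) (vcons Nat zero (succ zero) (vnil Nat)))


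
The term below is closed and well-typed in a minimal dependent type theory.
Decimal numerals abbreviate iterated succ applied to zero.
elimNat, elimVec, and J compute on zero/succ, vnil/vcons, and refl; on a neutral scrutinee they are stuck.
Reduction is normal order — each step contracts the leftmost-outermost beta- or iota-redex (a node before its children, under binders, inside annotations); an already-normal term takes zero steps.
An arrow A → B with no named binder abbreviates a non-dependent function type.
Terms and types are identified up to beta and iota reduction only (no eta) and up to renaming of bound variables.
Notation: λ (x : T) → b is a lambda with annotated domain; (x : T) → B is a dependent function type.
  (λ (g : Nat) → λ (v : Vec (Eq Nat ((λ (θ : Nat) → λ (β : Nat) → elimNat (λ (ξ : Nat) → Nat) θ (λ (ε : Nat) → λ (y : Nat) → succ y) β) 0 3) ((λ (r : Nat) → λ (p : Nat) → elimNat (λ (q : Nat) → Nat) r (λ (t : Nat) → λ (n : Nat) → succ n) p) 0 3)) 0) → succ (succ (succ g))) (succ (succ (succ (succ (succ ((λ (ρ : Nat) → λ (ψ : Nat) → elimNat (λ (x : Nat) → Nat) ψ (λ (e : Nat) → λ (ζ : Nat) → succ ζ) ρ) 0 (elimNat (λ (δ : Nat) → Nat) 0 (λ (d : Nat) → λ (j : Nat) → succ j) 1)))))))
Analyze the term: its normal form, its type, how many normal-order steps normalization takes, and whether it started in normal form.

normal form:
  λ (g : Vec (Eq Nat 3 3) 0) → 9
type:
  Vec (Eq Nat 3 3) 0 → Nat
reduction steps (normal order): 32
term was already normal: no
first contracted redex: a beta-redex


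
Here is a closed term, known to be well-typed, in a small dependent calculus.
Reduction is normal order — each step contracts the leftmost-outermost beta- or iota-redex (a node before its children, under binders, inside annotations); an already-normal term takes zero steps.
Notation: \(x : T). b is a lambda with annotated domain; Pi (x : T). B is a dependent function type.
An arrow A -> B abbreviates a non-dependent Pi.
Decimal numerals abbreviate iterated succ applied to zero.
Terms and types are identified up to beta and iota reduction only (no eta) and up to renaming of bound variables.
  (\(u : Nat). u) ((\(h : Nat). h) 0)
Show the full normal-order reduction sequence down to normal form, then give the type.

normal-order reduction sequence:
  (\(u : Nat). u) ((\(h : Nat). h) 0)
  ~> (\(u : Nat). u) 0
  ~> 0
inferred type:
  Nat


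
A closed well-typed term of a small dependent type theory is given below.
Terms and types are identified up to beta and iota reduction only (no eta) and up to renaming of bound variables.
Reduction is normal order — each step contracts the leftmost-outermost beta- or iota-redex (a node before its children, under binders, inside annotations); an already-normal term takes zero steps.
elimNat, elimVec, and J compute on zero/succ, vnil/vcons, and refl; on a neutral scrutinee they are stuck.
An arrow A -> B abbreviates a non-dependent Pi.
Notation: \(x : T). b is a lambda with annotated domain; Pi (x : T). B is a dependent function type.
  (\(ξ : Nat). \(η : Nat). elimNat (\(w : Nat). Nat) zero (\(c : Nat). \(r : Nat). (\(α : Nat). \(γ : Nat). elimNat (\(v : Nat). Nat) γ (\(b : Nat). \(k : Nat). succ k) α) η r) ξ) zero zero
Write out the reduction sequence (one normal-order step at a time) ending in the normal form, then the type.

normal-order reduction sequence:
  (\(ξ : Nat). \(η : Nat). elimNat (\(w : Nat). Nat) zero (\(c : Nat). \(r : Nat). (\(α : Nat). \(γ : Nat). elimNat (\(v : Nat). Nat) γ (\(b : Nat). \(k : Nat). succ k) α) η r) ξ) zero zero
  ~> (\(ξ : Nat). elimNat (\(η : Nat). Nat) zero (\(w : Nat). \(c : Nat). (\(r : Nat). \(α : Nat). elimNat (\(γ : Nat). Nat) α (\(v : Nat). \(b : Nat). succ b) r) ξ c) zero) zero
  ~> elimNat (\(ξ : Nat). Nat) zero (\(η : Nat). \(w : Nat). (\(c : Nat). \(r : Nat). elimNat (\(α : Nat). Nat) r (\(γ : Nat). \(v : Nat). succ v) c) zero w) zero
  ~> zero
inferred type:
  Nat


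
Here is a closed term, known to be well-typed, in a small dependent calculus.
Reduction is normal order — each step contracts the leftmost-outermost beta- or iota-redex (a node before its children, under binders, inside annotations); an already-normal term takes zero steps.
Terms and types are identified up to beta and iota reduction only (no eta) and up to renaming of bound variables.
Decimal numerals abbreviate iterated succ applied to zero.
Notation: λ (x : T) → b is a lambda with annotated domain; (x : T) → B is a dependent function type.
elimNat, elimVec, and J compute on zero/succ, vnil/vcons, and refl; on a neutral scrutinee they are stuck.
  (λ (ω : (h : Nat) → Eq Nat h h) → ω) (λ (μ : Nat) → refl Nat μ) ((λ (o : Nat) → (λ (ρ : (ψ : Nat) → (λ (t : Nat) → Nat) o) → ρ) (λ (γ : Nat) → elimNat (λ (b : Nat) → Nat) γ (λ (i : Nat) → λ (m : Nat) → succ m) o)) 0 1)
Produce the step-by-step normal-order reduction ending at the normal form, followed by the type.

normal-order reduction sequence:
  (λ (ω : (h : Nat) → Eq Nat h h) → ω) (λ (μ : Nat) → refl Nat μ) ((λ (o : Nat) → (λ (ρ : (ψ : Nat) → (λ (t : Nat) → Nat) o) → ρ) (λ (γ : Nat) → elimNat (λ (b : Nat) → Nat) γ (λ (i : Nat) → λ (m : Nat) → succ m) o)) 0 1)
  ~> (λ (ω : Nat) → refl Nat ω) ((λ (h : Nat) → (λ (μ : (o : Nat) → (λ (ρ : Nat) → Nat) h) → μ) (λ (ψ : Nat) → elimNat (λ (t : Nat) → Nat) ψ (λ (γ : Nat) → λ (b : Nat) → succ b) h)) 0 1)
  ~> refl Nat ((λ (ω : Nat) → (λ (h : (μ : Nat) → (λ (o : Nat) → Nat) ω) → h) (λ (ρ : Nat) → elimNat (λ (ψ : Nat) → Nat) ρ (λ (t : Nat) → λ (γ : Nat) → succ γ) ω)) 0 1)
  ~> refl Nat ((λ (ω : (h : Nat) → (λ (μ : Nat) → Nat) 0) → ω) (λ (o : Nat) → elimNat (λ (ρ : Nat) → Nat) o (λ (ψ : Nat) → λ (t : Nat) → succ t) 0) 1)
  ~> refl Nat ((λ (ω : Nat) → elimNat (λ (h : Nat) → Nat) ω (λ (μ : Nat) → λ (o : Nat) → succ o) 0) 1)
  ~> refl Nat (elimNat (λ (ω : Nat) → Nat) 1 (λ (h : Nat) → λ (μ : Nat) → succ μ) 0)
  ~> refl Nat 1
the term's type:
  Eq Nat 1 1


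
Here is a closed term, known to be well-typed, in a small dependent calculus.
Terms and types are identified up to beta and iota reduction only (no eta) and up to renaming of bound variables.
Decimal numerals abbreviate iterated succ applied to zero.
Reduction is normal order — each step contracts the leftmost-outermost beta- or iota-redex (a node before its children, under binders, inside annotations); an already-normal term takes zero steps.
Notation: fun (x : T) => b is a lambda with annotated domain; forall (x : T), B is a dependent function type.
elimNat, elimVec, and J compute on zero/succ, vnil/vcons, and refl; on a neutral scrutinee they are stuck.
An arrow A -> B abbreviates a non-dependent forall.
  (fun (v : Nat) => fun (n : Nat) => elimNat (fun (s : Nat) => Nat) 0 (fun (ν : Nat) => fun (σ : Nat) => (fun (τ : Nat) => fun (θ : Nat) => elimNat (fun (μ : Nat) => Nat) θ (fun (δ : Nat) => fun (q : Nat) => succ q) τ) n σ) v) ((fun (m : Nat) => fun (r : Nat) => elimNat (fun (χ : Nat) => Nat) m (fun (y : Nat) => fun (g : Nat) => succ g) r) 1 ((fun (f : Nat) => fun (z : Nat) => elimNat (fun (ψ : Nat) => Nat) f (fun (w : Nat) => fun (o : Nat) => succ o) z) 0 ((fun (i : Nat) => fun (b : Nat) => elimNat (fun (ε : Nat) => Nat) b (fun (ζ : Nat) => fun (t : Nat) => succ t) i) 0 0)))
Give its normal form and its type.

reduced normal form:
  fun (v : Nat) => elimNat (fun (n : Nat) => Nat) 0 (fun (s : Nat) => fun (ν : Nat) => succ ν) v
inferred type:
  Nat -> Nat


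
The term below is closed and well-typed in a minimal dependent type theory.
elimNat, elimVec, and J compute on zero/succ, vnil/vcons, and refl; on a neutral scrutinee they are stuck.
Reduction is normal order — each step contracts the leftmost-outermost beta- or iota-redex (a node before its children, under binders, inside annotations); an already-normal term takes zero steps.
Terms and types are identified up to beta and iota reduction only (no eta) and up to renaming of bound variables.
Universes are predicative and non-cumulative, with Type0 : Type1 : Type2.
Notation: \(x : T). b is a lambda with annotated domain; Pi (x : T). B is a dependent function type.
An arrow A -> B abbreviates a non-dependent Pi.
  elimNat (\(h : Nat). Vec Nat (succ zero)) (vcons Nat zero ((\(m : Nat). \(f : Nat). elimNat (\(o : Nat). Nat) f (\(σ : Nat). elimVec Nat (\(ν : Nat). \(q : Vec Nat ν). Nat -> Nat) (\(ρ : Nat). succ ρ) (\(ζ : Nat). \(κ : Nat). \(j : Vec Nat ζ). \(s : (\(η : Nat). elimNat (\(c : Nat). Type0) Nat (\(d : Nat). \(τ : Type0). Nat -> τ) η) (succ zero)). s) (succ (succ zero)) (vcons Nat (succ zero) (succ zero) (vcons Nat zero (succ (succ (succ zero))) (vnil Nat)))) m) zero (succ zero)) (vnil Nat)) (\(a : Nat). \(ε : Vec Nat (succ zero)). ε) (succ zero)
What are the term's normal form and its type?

resulting normal form:
  vcons Nat zero (succ zero) (vnil Nat)
type:
  Vec Nat (succ zero)
observation: reduction starts at an elimNat iota-redex, and 7 normal-order steps reach the normal form.


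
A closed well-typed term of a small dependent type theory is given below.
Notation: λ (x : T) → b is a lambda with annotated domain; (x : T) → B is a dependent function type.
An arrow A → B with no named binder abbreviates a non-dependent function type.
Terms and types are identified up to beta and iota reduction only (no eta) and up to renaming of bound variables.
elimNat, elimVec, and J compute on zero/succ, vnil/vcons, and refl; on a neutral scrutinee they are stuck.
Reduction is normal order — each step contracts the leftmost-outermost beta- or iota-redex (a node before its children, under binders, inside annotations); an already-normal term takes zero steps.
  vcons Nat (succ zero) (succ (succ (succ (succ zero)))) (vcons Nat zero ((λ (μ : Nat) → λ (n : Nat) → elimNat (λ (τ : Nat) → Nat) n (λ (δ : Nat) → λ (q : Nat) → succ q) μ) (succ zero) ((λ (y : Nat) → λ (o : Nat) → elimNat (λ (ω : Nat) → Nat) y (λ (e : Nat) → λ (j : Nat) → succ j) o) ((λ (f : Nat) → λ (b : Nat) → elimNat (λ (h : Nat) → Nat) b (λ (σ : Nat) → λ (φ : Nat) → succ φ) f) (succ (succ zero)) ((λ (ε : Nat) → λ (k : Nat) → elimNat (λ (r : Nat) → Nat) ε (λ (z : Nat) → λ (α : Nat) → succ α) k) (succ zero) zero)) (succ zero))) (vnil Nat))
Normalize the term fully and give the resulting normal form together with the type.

normal form:
  vcons Nat (succ zero) (succ (succ (succ (succ zero)))) (vcons Nat zero (succ (succ (succ (succ (succ zero))))) (vnil Nat))
the term's type:
  Vec Nat (succ (succ zero))


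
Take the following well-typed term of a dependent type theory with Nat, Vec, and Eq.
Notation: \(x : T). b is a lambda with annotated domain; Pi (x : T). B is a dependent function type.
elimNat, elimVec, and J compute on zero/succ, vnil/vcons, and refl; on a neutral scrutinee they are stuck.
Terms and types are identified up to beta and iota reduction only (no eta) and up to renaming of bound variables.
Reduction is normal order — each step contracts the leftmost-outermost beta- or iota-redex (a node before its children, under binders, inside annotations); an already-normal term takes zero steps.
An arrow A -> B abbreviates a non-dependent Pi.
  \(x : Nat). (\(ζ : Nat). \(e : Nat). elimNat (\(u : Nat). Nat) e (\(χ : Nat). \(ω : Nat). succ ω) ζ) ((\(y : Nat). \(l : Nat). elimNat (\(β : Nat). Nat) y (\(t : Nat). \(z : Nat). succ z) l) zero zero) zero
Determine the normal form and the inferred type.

reduced normal form:
  \(x : Nat). zero
type:
  Nat -> Nat
observation: contracting a beta-redex first, the term normalizes in 6 steps.


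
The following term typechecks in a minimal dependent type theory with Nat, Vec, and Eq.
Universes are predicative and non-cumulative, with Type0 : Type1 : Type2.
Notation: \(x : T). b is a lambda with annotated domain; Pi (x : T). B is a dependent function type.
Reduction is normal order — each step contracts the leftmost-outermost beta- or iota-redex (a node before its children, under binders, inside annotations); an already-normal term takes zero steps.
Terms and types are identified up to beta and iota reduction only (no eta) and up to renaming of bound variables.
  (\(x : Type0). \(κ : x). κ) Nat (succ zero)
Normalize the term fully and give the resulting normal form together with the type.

resulting normal form:
  succ zero
type:
  Nat


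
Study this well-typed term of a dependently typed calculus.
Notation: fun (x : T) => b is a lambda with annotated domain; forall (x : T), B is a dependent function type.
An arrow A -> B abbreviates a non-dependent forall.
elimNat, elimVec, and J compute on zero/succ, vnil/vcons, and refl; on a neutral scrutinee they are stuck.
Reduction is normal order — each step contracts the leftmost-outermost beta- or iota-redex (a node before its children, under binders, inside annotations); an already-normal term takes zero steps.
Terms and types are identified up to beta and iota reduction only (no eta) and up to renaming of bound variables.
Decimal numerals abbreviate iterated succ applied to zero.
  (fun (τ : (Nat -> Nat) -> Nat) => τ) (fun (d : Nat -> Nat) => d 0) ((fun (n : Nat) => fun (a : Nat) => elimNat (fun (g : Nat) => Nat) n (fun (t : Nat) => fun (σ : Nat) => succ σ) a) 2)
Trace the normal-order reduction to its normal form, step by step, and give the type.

reduction (normal order):
  (fun (τ : (Nat -> Nat) -> Nat) => τ) (fun (d : Nat -> Nat) => d 0) ((fun (n : Nat) => fun (a : Nat) => elimNat (fun (g : Nat) => Nat) n (fun (t : Nat) => fun (σ : Nat) => succ σ) a) 2)
  ~> (fun (τ : Nat -> Nat) => τ 0) ((fun (d : Nat) => fun (n : Nat) => elimNat (fun (a : Nat) => Nat) d (fun (g : Nat) => fun (t : Nat) => succ t) n) 2)
  ~> (fun (τ : Nat) => fun (d : Nat) => elimNat (fun (n : Nat) => Nat) τ (fun (a : Nat) => fun (g : Nat) => succ g) d) 2 0
  ~> (fun (τ : Nat) => elimNat (fun (d : Nat) => Nat) 2 (fun (n : Nat) => fun (a : Nat) => succ a) τ) 0
  ~> elimNat (fun (τ : Nat) => Nat) 2 (fun (d : Nat) => fun (n : Nat) => succ n) 0
  ~> 2
type:
  Nat


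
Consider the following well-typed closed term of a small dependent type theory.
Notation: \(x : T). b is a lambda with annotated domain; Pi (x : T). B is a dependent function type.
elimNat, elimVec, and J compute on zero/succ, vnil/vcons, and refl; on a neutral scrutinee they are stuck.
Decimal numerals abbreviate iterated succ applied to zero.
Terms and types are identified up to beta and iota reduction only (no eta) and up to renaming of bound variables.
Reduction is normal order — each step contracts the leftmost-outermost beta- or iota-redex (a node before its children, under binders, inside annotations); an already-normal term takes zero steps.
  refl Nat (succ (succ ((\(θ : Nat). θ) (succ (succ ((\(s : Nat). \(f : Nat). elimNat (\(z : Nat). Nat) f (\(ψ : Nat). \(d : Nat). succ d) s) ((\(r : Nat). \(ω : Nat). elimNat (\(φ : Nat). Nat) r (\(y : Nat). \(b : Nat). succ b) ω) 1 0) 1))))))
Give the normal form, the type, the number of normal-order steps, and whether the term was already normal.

normal form:
  refl Nat 6
the term's type:
  Eq Nat 6 6
steps to reach normal form (normal order): 10
term was already normal: no
first redex: a beta-redex


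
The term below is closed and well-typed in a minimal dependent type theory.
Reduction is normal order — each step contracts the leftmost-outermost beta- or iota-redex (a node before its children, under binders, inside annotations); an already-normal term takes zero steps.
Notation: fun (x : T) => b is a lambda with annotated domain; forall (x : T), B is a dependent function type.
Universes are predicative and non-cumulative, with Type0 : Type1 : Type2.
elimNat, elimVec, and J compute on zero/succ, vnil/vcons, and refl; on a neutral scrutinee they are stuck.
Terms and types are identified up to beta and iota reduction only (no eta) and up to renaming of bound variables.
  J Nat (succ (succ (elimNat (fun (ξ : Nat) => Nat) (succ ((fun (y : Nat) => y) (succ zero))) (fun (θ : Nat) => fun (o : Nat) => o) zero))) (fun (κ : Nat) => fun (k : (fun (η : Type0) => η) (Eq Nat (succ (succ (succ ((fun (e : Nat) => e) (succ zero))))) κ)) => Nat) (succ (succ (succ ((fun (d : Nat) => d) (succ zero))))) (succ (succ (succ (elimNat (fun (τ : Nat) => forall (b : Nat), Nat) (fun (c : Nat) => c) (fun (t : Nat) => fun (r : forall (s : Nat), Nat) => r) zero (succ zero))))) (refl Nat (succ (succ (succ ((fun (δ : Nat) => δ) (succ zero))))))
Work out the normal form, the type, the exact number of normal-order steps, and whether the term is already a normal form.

reduced normal form:
  succ (succ (succ (succ zero)))
type:
  Nat
reduction steps (normal order): 2
already normal: no
first contracted redex: a J iota-redex


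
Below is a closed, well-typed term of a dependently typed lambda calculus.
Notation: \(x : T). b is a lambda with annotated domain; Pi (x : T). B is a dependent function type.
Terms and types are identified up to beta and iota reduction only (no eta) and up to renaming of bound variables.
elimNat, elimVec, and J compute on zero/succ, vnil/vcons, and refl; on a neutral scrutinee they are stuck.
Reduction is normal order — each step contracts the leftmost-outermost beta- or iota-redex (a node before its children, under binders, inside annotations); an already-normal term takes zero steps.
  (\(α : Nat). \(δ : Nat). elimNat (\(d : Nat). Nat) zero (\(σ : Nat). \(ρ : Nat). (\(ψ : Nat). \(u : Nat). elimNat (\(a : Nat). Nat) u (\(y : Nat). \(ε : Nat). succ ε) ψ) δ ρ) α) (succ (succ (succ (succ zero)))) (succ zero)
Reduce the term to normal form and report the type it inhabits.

reduced normal form:
  succ (succ (succ (succ zero)))
the term's type:
  Nat


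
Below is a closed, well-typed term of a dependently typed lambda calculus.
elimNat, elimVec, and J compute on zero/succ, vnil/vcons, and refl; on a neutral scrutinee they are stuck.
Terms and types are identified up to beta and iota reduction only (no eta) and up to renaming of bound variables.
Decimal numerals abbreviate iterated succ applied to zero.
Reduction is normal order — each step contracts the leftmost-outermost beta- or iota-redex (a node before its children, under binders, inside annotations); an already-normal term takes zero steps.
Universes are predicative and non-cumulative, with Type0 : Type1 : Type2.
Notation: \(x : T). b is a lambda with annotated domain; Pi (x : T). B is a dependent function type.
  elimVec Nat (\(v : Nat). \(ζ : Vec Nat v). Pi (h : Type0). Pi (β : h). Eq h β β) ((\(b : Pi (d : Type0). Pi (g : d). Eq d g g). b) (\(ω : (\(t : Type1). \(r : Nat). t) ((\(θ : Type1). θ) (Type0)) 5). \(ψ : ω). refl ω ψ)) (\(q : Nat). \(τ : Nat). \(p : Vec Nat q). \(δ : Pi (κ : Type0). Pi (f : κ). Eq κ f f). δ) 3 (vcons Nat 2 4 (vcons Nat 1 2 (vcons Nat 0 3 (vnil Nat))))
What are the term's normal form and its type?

normal form:
  \(v : Type0). \(ζ : v). refl v ζ
type:
  Pi (v : Type0). Pi (ζ : v). Eq v ζ ζ
observation: the first redex contracted is an elimVec iota-redex; the normal form is reached in 20 normal-order steps.


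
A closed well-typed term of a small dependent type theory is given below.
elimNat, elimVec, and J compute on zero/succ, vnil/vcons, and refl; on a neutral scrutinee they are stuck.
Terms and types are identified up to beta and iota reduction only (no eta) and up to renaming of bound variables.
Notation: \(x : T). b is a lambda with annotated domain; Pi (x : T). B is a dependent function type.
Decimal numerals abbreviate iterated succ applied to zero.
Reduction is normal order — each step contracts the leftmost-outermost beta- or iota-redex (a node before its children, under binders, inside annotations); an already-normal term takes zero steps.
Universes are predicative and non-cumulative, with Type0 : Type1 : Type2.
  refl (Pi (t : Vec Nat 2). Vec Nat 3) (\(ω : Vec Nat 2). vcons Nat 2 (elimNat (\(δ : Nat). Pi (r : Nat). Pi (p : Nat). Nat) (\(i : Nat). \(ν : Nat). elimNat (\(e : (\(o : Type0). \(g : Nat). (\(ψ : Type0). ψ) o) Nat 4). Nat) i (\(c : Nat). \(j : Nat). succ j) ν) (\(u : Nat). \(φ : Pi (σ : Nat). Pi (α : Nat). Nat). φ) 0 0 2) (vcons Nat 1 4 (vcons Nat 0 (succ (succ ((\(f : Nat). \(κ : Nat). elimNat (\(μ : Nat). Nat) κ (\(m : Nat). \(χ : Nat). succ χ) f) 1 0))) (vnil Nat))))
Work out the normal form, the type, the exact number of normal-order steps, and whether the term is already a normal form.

reduced normal form:
  refl (Pi (t : Vec Nat 2). Vec Nat 3) (\(ω : Vec Nat 2). vcons Nat 2 2 (vcons Nat 1 4 (vcons Nat 0 3 (vnil Nat))))
the term's type:
  Eq (Pi (t : Vec Nat 2). Vec Nat 3) (\(ω : Vec Nat 2). vcons Nat 2 2 (vcons Nat 1 4 (vcons Nat 0 3 (vnil Nat)))) (\(δ : Vec Nat 2). vcons Nat 2 2 (vcons Nat 1 4 (vcons Nat 0 3 (vnil Nat))))
steps to reach normal form (normal order): 16
already normal: no
first redex: an elimNat iota-redex


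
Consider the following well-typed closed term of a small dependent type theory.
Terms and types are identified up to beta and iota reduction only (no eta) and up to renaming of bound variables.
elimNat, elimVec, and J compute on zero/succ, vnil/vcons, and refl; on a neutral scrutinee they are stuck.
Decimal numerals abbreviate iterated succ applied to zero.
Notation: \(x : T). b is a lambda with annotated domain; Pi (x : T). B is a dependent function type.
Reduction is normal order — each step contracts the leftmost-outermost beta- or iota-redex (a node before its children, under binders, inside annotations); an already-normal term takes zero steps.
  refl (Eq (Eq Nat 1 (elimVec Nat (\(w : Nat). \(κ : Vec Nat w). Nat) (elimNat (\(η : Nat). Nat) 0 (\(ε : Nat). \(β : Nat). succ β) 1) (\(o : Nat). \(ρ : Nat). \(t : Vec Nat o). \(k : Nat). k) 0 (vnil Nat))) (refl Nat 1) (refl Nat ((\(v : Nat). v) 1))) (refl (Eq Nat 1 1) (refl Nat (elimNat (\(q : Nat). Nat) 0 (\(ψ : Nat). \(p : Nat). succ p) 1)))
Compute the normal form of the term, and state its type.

normal form:
  refl (Eq (Eq Nat 1 1) (refl Nat 1) (refl Nat 1)) (refl (Eq Nat 1 1) (refl Nat 1))
inferred type:
  Eq (Eq (Eq Nat 1 1) (refl Nat 1) (refl Nat 1)) (refl (Eq Nat 1 1) (refl Nat 1)) (refl (Eq Nat 1 1) (refl Nat 1))
observation: the first redex contracted is an elimVec iota-redex; the normal form is reached in 10 normal-order steps.


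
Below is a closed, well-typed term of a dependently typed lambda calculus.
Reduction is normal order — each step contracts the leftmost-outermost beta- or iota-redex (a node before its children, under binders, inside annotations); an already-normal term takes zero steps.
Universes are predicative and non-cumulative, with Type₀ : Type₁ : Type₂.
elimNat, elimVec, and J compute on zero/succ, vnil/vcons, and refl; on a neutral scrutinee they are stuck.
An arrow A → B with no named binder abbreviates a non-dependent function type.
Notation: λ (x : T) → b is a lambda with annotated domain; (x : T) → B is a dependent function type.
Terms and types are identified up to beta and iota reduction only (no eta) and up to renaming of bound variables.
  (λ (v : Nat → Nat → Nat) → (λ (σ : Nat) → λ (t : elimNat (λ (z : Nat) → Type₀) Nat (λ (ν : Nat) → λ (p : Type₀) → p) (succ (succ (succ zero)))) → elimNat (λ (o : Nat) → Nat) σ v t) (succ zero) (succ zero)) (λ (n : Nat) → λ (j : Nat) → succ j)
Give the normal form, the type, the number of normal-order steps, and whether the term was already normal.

resulting normal form:
  succ (succ zero)
inferred type:
  Nat
reduction steps (normal order): 7
started in normal form: no
first contracted redex: a beta-redex


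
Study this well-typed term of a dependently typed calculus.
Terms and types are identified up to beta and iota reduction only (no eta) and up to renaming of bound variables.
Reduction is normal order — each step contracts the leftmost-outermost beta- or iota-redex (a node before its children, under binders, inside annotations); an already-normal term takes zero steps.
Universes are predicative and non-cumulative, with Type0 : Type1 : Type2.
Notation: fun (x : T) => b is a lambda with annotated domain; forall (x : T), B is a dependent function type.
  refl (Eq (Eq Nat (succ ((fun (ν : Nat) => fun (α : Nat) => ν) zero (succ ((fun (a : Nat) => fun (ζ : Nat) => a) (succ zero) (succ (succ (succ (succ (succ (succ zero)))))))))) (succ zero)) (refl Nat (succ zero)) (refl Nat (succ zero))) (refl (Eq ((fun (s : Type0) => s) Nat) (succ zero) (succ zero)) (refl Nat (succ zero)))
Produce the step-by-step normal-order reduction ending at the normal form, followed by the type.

reduction (normal order):
  refl (Eq (Eq Nat (succ ((fun (ν : Nat) => fun (α : Nat) => ν) zero (succ ((fun (a : Nat) => fun (ζ : Nat) => a) (succ zero) (succ (succ (succ (succ (succ (succ zero)))))))))) (succ zero)) (refl Nat (succ zero)) (refl Nat (succ zero))) (refl (Eq ((fun (s : Type0) => s) Nat) (succ zero) (succ zero)) (refl Nat (succ zero)))
  ~> refl (Eq (Eq Nat (succ ((fun (ν : Nat) => zero) (succ ((fun (α : Nat) => fun (a : Nat) => α) (succ zero) (succ (succ (succ (succ (succ (succ zero)))))))))) (succ zero)) (refl Nat (succ zero)) (refl Nat (succ zero))) (refl (Eq ((fun (ζ : Type0) => ζ) Nat) (succ zero) (succ zero)) (refl Nat (succ zero)))
  ~> refl (Eq (Eq Nat (succ zero) (succ zero)) (refl Nat (succ zero)) (refl Nat (succ zero))) (refl (Eq ((fun (ν : Type0) => ν) Nat) (succ zero) (succ zero)) (refl Nat (succ zero)))
  ~> refl (Eq (Eq Nat (succ zero) (succ zero)) (refl Nat (succ zero)) (refl Nat (succ zero))) (refl (Eq Nat (succ zero) (succ zero)) (refl Nat (succ zero)))
inferred type:
  Eq (Eq (Eq Nat (succ zero) (succ zero)) (refl Nat (succ zero)) (refl Nat (succ zero))) (refl (Eq Nat (succ zero) (succ zero)) (refl Nat (succ zero))) (refl (Eq Nat (succ zero) (succ zero)) (refl Nat (succ zero)))


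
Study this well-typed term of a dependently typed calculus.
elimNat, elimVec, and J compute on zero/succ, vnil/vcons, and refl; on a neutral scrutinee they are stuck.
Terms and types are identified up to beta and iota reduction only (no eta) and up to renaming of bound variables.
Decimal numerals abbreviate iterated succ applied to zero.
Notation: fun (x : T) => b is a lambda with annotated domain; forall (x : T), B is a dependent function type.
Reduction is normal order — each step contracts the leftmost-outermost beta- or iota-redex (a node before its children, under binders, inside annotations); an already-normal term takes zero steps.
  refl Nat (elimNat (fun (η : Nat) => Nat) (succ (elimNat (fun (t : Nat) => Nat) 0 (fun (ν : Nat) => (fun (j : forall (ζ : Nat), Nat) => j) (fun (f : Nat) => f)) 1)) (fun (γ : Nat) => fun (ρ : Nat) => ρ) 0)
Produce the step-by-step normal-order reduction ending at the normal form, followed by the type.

normal-order reduction:
  refl Nat (elimNat (fun (η : Nat) => Nat) (succ (elimNat (fun (t : Nat) => Nat) 0 (fun (ν : Nat) => (fun (j : forall (ζ : Nat), Nat) => j) (fun (f : Nat) => f)) 1)) (fun (γ : Nat) => fun (ρ : Nat) => ρ) 0)
  ~> refl Nat (succ (elimNat (fun (η : Nat) => Nat) 0 (fun (t : Nat) => (fun (ν : forall (j : Nat), Nat) => ν) (fun (ζ : Nat) => ζ)) 1))
  ~> refl Nat (succ ((fun (η : Nat) => (fun (t : forall (ν : Nat), Nat) => t) (fun (j : Nat) => j)) 0 (elimNat (fun (ζ : Nat) => Nat) 0 (fun (f : Nat) => (fun (γ : forall (ρ : Nat), Nat) => γ) (fun (w : Nat) => w)) 0)))
  ~> refl Nat (succ ((fun (η : forall (t : Nat), Nat) => η) (fun (ν : Nat) => ν) (elimNat (fun (j : Nat) => Nat) 0 (fun (ζ : Nat) => (fun (f : forall (γ : Nat), Nat) => f) (fun (ρ : Nat) => ρ)) 0)))
  ~> refl Nat (succ ((fun (η : Nat) => η) (elimNat (fun (t : Nat) => Nat) 0 (fun (ν : Nat) => (fun (j : forall (ζ : Nat), Nat) => j) (fun (f : Nat) => f)) 0)))
  ~> refl Nat (succ (elimNat (fun (η : Nat) => Nat) 0 (fun (t : Nat) => (fun (ν : forall (j : Nat), Nat) => ν) (fun (ζ : Nat) => ζ)) 0))
  ~> refl Nat 1
the term's type:
  Eq Nat 1 1


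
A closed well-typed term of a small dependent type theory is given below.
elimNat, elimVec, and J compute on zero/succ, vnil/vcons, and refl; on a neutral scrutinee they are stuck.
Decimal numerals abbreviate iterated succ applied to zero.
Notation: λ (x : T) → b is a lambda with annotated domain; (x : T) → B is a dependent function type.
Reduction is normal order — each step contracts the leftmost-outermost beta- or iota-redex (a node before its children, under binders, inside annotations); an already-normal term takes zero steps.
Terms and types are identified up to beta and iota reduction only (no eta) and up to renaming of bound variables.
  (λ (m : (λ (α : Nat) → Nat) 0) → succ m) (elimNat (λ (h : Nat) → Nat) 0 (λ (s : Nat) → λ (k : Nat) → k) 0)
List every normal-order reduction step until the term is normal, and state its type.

reduction (normal order):
  (λ (m : (λ (α : Nat) → Nat) 0) → succ m) (elimNat (λ (h : Nat) → Nat) 0 (λ (s : Nat) → λ (k : Nat) → k) 0)
  ~> succ (elimNat (λ (m : Nat) → Nat) 0 (λ (α : Nat) → λ (h : Nat) → h) 0)
  ~> 1
type:
  Nat


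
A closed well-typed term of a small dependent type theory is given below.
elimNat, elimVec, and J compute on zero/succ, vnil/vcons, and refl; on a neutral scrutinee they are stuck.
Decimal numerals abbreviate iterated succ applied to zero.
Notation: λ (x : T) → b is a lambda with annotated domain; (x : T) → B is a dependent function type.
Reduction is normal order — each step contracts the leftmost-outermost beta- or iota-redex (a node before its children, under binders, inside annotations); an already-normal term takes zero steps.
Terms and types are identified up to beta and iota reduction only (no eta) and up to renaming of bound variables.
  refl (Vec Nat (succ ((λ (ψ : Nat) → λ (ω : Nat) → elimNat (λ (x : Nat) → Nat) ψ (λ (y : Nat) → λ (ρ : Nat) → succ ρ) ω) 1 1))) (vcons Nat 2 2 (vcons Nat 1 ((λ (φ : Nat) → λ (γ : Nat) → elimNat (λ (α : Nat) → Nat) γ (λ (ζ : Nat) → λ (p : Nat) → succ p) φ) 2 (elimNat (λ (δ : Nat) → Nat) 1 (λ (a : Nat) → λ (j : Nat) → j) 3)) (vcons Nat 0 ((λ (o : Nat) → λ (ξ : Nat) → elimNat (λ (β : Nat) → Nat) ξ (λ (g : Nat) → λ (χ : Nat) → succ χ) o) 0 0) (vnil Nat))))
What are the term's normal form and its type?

normal form:
  refl (Vec Nat 3) (vcons Nat 2 2 (vcons Nat 1 3 (vcons Nat 0 0 (vnil Nat))))
type:
  Eq (Vec Nat 3) (vcons Nat 2 2 (vcons Nat 1 3 (vcons Nat 0 0 (vnil Nat)))) (vcons Nat 2 2 (vcons Nat 1 3 (vcons Nat 0 0 (vnil Nat))))


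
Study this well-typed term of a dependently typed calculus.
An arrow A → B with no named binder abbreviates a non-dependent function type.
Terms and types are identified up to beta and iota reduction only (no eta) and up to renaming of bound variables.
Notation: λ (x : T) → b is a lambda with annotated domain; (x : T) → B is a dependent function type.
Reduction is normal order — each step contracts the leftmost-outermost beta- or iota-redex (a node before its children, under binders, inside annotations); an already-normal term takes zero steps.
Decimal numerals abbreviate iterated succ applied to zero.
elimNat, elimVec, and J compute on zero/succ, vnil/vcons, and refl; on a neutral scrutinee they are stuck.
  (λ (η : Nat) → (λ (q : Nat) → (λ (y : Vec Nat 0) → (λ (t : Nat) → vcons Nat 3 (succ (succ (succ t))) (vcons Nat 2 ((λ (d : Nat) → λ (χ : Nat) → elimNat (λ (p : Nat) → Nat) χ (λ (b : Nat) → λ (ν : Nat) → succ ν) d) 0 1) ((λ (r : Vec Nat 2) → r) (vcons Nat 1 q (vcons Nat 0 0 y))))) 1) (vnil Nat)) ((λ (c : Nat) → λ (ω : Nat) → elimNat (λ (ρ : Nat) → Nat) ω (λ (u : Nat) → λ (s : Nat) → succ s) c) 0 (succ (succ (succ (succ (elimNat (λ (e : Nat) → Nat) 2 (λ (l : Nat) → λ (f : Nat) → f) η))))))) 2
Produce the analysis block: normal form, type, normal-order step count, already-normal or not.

reduced normal form:
  vcons Nat 3 4 (vcons Nat 2 1 (vcons Nat 1 6 (vcons Nat 0 0 (vnil Nat))))
the term's type:
  Vec Nat 4
reduction steps (normal order): 18
started in normal form: no
first contracted redex: a beta-redex


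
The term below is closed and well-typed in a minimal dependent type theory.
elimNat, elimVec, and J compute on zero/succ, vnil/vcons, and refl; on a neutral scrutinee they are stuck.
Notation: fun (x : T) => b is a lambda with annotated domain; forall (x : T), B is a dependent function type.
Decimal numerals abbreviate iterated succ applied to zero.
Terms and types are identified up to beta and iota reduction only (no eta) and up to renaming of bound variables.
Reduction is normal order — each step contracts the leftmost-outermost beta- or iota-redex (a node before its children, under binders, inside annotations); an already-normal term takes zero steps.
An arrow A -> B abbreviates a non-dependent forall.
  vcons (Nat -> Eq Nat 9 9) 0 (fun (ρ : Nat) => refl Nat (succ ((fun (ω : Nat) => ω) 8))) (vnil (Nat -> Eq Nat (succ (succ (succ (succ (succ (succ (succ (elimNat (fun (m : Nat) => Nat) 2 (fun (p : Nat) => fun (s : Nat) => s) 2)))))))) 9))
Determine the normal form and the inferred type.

reduced normal form:
  vcons (Nat -> Eq Nat 9 9) 0 (fun (ρ : Nat) => refl Nat 9) (vnil (Nat -> Eq Nat 9 9))
the term's type:
  Vec (Nat -> Eq Nat 9 9) 1
observation: 8 normal-order steps separate the term from its normal form.


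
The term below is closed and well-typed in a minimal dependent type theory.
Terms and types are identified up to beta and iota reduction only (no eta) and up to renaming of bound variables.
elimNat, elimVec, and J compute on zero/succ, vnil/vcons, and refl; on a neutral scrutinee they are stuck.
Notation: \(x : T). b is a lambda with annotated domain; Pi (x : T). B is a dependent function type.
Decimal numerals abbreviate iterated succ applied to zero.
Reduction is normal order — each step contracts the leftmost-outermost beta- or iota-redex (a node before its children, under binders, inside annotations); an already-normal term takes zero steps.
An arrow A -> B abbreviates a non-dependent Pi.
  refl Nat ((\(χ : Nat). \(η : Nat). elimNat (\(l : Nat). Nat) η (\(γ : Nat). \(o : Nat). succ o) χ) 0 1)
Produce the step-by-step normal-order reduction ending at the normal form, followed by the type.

normal-order reduction sequence:
  refl Nat ((\(χ : Nat). \(η : Nat). elimNat (\(l : Nat). Nat) η (\(γ : Nat). \(o : Nat). succ o) χ) 0 1)
  ~> refl Nat ((\(χ : Nat). elimNat (\(η : Nat). Nat) χ (\(l : Nat). \(γ : Nat). succ γ) 0) 1)
  ~> refl Nat (elimNat (\(χ : Nat). Nat) 1 (\(η : Nat). \(l : Nat). succ l) 0)
  ~> refl Nat 1
the term's type:
  Eq Nat 1 1


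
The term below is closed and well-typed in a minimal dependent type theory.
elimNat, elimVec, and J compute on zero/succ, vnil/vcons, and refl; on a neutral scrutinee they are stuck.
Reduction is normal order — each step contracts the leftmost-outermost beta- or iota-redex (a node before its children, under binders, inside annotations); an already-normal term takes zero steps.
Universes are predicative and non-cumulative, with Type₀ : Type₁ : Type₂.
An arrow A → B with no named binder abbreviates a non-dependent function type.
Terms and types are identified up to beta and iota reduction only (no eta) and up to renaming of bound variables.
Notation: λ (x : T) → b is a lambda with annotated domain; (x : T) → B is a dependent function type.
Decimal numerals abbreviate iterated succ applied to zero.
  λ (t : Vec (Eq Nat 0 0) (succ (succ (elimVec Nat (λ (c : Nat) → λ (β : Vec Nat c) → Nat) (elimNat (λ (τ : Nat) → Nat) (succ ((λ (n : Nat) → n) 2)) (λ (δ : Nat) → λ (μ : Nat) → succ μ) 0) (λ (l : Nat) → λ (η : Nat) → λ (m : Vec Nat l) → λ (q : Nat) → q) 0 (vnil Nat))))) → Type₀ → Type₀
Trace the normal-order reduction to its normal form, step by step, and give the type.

normal-order reduction sequence:
  λ (t : Vec (Eq Nat 0 0) (succ (succ (elimVec Nat (λ (c : Nat) → λ (β : Vec Nat c) → Nat) (elimNat (λ (τ : Nat) → Nat) (succ ((λ (n : Nat) → n) 2)) (λ (δ : Nat) → λ (μ : Nat) → succ μ) 0) (λ (l : Nat) → λ (η : Nat) → λ (m : Vec Nat l) → λ (q : Nat) → q) 0 (vnil Nat))))) → Type₀ → Type₀
  ~> λ (t : Vec (Eq Nat 0 0) (succ (succ (elimNat (λ (c : Nat) → Nat) (succ ((λ (β : Nat) → β) 2)) (λ (τ : Nat) → λ (n : Nat) → succ n) 0)))) → Type₀ → Type₀
  ~> λ (t : Vec (Eq Nat 0 0) (succ (succ (succ ((λ (c : Nat) → c) 2))))) → Type₀ → Type₀
  ~> λ (t : Vec (Eq Nat 0 0) 5) → Type₀ → Type₀
inferred type:
  Vec (Eq Nat 0 0) 5 → Type₁


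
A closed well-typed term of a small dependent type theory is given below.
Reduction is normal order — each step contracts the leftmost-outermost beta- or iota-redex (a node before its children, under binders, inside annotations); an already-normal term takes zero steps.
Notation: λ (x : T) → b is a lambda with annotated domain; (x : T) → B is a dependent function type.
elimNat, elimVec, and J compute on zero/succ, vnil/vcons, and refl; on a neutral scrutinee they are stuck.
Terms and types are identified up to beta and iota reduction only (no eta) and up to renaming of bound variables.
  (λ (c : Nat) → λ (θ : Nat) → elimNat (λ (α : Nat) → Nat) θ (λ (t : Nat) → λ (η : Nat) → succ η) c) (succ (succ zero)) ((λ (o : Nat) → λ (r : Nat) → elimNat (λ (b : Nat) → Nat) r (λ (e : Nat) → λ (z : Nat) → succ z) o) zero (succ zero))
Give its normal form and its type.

reduced normal form:
  succ (succ (succ zero))
the term's type:
  Nat
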